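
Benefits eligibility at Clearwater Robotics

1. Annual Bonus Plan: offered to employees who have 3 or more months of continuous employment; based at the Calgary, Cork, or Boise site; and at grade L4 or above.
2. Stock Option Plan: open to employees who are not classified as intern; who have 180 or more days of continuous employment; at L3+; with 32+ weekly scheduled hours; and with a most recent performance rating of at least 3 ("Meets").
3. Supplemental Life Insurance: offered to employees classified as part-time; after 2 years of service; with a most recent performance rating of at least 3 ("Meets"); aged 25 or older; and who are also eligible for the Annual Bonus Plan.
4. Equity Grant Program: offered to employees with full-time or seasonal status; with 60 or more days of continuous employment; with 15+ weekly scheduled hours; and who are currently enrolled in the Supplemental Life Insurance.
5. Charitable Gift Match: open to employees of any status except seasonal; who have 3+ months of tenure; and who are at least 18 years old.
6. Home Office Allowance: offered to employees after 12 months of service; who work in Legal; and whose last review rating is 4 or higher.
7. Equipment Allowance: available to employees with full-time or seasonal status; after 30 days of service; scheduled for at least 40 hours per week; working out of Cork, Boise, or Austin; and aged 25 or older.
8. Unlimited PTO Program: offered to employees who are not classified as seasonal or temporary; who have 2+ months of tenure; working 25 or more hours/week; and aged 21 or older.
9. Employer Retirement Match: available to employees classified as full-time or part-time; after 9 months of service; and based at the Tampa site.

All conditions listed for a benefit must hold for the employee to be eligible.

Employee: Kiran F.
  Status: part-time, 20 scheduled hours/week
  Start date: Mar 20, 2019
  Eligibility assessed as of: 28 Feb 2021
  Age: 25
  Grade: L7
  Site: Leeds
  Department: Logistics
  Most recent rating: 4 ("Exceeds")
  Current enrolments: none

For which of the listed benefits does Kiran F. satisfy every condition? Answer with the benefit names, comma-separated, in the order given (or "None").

Charitable Gift Match

Service from Mar 20, 2019 to 28 Feb 2021: 711 days.
Annual Bonus Plan — service 711 days ≥ 3 months (≈90 days) ✓; site Leeds ✗ (not Calgary, Cork, or Boise) → not eligible.
Stock Option Plan — status part-time ✓ (not excluded); service 711 days ≥ 180 days ✓; grade L7 ≥ L3 ✓; 20 hrs/wk < 32 ✗ → not eligible.
Supplemental Life Insurance — status part-time ✓; service 711 days < 2 years (≈730 days) ✗ → not eligible.
Equity Grant Program — status part-time ✗ (requires full-time or seasonal) → not eligible.
Charitable Gift Match — status part-time ✓ (not excluded); service 711 days ≥ 3 months (≈90 days) ✓; age 25 ≥ 18 ✓ → eligible.
Home Office Allowance — service 711 days ≥ 12 months (≈360 days) ✓; dept Logistics ✗ → not eligible.
Equipment Allowance — status part-time ✗ (requires full-time or seasonal) → not eligible.
Unlimited PTO Program — status part-time ✓ (not excluded); service 711 days ≥ 2 months (≈60 days) ✓; 20 hrs/wk < 25 ✗ → not eligible.
Employer Retirement Match — status part-time ✓; service 711 days ≥ 9 months (≈270 days) ✓; site Leeds ✗ (not Tampa) → not eligible.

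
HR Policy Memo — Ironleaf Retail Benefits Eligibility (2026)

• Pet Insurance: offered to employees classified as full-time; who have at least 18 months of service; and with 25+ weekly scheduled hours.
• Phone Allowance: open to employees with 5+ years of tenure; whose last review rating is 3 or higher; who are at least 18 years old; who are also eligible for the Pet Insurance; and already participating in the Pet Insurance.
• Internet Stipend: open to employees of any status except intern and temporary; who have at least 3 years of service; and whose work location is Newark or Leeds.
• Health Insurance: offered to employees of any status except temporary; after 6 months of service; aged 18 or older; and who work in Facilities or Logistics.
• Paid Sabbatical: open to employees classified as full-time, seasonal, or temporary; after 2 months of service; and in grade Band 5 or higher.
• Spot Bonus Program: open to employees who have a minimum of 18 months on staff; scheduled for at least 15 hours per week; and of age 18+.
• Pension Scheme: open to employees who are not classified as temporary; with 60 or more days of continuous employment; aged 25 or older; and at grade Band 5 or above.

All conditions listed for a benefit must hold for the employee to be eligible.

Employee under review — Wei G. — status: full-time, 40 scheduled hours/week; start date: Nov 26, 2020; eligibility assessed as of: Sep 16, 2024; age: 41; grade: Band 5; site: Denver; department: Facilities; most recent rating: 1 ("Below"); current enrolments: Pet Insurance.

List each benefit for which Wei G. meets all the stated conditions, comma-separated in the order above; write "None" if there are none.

Pet Insurance, Health Insurance, Paid Sabbatical, Spot Bonus Program, Pension Scheme

Service from Nov 26, 2020 to Sep 16, 2024: 1390 days.
Pet Insurance — status full-time ✓; service 1390 days ≥ 18 months (≈540 days) ✓; 40 hrs/wk ≥ 25 ✓ → eligible.
Phone Allowance — service 1390 days < 5 years (≈1825 days) ✗ → not eligible.
Internet Stipend — status full-time ✓ (not excluded); service 1390 days ≥ 3 years (≈1095 days) ✓; site Denver ✗ (not Newark or Leeds) → not eligible.
Health Insurance — status full-time ✓ (not excluded); service 1390 days ≥ 6 months (≈180 days) ✓; age 41 ≥ 18 ✓; dept Facilities ✓ → eligible.
Paid Sabbatical — status full-time ✓; service 1390 days ≥ 2 months (≈60 days) ✓; grade Band 5 ≥ Band 5 ✓ → eligible.
Spot Bonus Program — service 1390 days ≥ 18 months (≈540 days) ✓; 40 hrs/wk ≥ 15 ✓; age 41 ≥ 18 ✓ → eligible.
Pension Scheme — status full-time ✓ (not excluded); service 1390 days ≥ 60 days ✓; age 41 ≥ 25 ✓; grade Band 5 ≥ Band 5 ✓ → eligible.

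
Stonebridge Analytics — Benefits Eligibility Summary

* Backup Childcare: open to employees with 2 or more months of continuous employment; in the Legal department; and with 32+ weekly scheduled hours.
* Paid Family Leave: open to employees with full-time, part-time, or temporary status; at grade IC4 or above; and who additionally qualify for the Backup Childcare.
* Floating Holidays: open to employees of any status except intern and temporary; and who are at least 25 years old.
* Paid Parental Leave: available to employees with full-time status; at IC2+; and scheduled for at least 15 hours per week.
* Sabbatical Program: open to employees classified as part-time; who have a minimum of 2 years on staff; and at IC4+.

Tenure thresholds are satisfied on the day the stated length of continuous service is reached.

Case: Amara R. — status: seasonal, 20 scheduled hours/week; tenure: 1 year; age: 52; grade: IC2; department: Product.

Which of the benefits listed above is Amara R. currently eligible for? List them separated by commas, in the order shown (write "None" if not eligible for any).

Floating Holidays

Backup Childcare — service 1 year ≥ 2 months (≈60 days) ✓; dept Product ✗ → not eligible.
Paid Family Leave — status seasonal ✗ (requires full-time, part-time, or temporary) → not eligible.
Floating Holidays — status seasonal ✓ (not excluded); age 52 ≥ 25 ✓ → eligible.
Paid Parental Leave — status seasonal ✗ (requires full-time) → not eligible.
Sabbatical Program — status seasonal ✗ (requires part-time) → not eligible.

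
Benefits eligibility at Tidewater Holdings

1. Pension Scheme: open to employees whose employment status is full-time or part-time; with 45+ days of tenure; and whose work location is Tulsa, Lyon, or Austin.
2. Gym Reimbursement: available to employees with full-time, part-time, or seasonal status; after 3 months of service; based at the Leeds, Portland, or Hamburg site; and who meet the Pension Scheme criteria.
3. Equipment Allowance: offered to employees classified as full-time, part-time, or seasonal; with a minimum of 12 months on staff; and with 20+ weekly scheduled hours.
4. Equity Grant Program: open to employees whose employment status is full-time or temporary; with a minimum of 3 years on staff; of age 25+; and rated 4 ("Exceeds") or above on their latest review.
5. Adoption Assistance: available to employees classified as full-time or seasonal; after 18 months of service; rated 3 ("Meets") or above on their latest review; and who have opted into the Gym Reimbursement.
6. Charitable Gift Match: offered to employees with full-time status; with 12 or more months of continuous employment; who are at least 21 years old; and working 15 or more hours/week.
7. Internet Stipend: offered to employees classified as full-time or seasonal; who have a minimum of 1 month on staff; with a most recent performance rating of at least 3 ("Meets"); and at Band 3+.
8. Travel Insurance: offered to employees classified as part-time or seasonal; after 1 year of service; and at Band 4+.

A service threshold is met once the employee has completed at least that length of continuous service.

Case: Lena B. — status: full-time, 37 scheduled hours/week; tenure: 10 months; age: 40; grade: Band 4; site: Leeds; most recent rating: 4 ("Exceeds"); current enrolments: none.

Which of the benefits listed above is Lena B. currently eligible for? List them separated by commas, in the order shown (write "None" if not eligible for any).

Internet Stipend

Pension Scheme — status full-time ✓; service 10 months ≥ 45 days ✓; site Leeds ✗ (not Tulsa, Lyon, or Austin) → not eligible.
Gym Reimbursement — status full-time ✓; service 10 months ≥ 3 months ✓; site Leeds ✓; not eligible for Pension Scheme ✗ → not eligible.
Equipment Allowance — status full-time ✓; service 10 months < 12 months ✗ → not eligible.
Equity Grant Program — status full-time ✓; service 10 months < 3 years (≈1095 days) ✗ → not eligible.
Adoption Assistance — status full-time ✓; service 10 months < 18 months ✗ → not eligible.
Charitable Gift Match — status full-time ✓; service 10 months < 12 months ✗ → not eligible.
Internet Stipend — status full-time ✓; service 10 months ≥ 1 month ✓; rating 4 ≥ 3 ✓; grade Band 4 ≥ Band 3 ✓ → eligible.
Travel Insurance — status full-time ✗ (requires part-time or seasonal) → not eligible.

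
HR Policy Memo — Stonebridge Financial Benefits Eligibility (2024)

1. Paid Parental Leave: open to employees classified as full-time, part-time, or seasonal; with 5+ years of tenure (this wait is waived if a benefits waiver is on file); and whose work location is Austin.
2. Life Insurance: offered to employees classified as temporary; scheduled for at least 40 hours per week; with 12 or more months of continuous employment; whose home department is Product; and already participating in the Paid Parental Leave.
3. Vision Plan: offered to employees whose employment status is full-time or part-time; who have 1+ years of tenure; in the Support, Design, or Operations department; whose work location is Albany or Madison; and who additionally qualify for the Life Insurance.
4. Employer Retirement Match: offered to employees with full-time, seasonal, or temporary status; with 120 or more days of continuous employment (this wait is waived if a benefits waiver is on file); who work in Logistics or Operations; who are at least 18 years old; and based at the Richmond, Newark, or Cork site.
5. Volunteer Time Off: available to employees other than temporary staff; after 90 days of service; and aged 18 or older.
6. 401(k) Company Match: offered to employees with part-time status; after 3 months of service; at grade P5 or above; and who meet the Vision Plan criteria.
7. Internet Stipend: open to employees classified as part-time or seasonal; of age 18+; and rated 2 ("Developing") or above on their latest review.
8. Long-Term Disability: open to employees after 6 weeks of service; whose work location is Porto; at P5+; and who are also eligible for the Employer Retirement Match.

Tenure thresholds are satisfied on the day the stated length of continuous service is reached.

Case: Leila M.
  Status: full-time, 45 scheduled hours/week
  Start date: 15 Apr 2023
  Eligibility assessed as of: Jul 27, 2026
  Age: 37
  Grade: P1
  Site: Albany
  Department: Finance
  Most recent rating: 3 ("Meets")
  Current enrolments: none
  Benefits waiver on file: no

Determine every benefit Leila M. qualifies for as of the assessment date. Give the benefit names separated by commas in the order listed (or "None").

Volunteer Time Off

Service from 15 Apr 2023 to Jul 27, 2026: 1199 days.
Paid Parental Leave — status full-time ✓; no waiver, service 1199 days < 5 years (≈1825 days) ✗ → not eligible.
Life Insurance — status full-time ✗ (requires temporary) → not eligible.
Vision Plan — status full-time ✓; service 1199 days ≥ 1 year (≈365 days) ✓; dept Finance ✗ → not eligible.
Employer Retirement Match — status full-time ✓; no waiver, service 1199 days ≥ 120 days ✓; dept Finance ✗ → not eligible.
Volunteer Time Off — status full-time ✓ (not excluded); service 1199 days ≥ 90 days ✓; age 37 ≥ 18 ✓ → eligible.
401(k) Company Match — status full-time ✗ (requires part-time) → not eligible.
Internet Stipend — status full-time ✗ (requires part-time or seasonal) → not eligible.
Long-Term Disability — service 1199 days ≥ 6 weeks (≈42 days) ✓; site Albany ✗ (not Porto) → not eligible.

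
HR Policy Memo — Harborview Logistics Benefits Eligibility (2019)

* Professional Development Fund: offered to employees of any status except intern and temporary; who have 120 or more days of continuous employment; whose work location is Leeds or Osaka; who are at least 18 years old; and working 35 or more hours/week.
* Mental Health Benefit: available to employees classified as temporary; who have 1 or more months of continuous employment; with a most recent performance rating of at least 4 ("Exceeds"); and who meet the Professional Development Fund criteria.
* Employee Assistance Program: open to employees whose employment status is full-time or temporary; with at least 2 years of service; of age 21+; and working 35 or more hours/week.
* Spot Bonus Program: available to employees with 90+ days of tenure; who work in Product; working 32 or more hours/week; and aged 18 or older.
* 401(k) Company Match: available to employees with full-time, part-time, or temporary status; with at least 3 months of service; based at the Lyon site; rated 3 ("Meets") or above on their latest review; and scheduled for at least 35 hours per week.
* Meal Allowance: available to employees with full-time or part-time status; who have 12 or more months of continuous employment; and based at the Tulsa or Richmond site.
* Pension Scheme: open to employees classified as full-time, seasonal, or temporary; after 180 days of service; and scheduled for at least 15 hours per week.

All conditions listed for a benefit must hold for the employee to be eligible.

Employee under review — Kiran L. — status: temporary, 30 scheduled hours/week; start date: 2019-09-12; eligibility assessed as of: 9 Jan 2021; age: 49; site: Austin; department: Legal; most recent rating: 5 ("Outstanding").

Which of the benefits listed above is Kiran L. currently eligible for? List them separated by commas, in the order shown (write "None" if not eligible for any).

Service from 2019-09-12 to 9 Jan 2021: 485 days.
Professional Development Fund — status temporary ✗ (excluded) → not eligible.
Mental Health Benefit — status temporary ✓; service 485 days ≥ 1 month (≈30 days) ✓; rating 5 ≥ 4 ✓; not eligible for Professional Development Fund ✗ → not eligible.
Employee Assistance Program — status temporary ✓; service 485 days < 2 years (≈730 days) ✗ → not eligible.
Spot Bonus Program — service 485 days ≥ 90 days ✓; dept Legal ✗ → not eligible.
401(k) Company Match — status temporary ✓; service 485 days ≥ 3 months (≈90 days) ✓; site Austin ✗ (not Lyon) → not eligible.
Meal Allowance — status temporary ✗ (requires full-time or part-time) → not eligible.
Pension Scheme — status temporary ✓; service 485 days ≥ 180 days ✓; 30 hrs/wk ≥ 15 ✓ → eligible.

Pension Scheme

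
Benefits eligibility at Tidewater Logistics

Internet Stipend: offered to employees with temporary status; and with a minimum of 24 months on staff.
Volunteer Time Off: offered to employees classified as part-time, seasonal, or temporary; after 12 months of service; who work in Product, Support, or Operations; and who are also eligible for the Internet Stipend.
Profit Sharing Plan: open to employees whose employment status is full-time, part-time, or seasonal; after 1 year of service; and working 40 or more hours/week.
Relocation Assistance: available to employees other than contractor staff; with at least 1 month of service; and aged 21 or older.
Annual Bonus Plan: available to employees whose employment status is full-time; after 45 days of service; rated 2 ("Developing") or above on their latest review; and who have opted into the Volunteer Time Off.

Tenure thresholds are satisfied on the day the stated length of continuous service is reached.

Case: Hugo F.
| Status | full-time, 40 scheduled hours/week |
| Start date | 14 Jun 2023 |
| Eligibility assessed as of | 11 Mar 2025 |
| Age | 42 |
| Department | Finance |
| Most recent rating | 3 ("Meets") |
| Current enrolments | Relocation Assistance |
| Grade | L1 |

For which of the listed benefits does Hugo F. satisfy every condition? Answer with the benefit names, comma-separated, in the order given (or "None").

Service from 14 Jun 2023 to 11 Mar 2025: 636 days.
Internet Stipend — status full-time ✗ (requires temporary) → not eligible.
Volunteer Time Off — status full-time ✗ (requires part-time, seasonal, or temporary) → not eligible.
Profit Sharing Plan — status full-time ✓; service 636 days ≥ 1 year (≈365 days) ✓; 40 hrs/wk ≥ 40 ✓ → eligible.
Relocation Assistance — status full-time ✓ (not excluded); service 636 days ≥ 1 month (≈30 days) ✓; age 42 ≥ 21 ✓ → eligible.
Annual Bonus Plan — status full-time ✓; service 636 days ≥ 45 days ✓; rating 3 ≥ 2 ✓; not enrolled in Volunteer Time Off ✗ → not eligible.

Profit Sharing Plan, Relocation Assistance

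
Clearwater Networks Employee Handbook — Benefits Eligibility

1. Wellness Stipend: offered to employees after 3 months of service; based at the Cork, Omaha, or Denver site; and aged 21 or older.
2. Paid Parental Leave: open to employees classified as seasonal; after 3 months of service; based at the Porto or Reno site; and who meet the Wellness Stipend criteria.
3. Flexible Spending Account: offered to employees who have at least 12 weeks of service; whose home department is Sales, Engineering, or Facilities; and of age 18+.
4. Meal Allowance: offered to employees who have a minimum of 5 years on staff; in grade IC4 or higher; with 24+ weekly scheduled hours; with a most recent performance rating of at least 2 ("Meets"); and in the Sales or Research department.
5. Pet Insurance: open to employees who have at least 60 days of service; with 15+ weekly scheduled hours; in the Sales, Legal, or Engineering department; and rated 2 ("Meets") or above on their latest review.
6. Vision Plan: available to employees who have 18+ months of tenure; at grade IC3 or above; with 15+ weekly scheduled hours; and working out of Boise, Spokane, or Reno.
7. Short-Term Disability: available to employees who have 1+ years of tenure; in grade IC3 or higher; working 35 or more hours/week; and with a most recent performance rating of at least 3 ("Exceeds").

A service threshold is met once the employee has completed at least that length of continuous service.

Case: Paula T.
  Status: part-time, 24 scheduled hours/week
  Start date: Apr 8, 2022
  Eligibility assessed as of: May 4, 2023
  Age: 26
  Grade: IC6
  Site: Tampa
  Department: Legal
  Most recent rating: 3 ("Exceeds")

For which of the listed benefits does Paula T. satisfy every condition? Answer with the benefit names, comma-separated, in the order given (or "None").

Service from Apr 8, 2022 to May 4, 2023: 391 days.
Wellness Stipend — service 391 days ≥ 3 months (≈90 days) ✓; site Tampa ✗ (not Cork, Omaha, or Denver) → not eligible.
Paid Parental Leave — status part-time ✗ (requires seasonal) → not eligible.
Flexible Spending Account — service 391 days ≥ 12 weeks (≈84 days) ✓; dept Legal ✗ → not eligible.
Meal Allowance — service 391 days < 5 years (≈1825 days) ✗ → not eligible.
Pet Insurance — service 391 days ≥ 60 days ✓; 24 hrs/wk ≥ 15 ✓; dept Legal ✓; rating 3 ≥ 2 ✓ → eligible.
Vision Plan — service 391 days < 18 months (≈540 days) ✗ → not eligible.
Short-Term Disability — service 391 days ≥ 1 year (≈365 days) ✓; grade IC6 ≥ IC3 ✓; 24 hrs/wk < 35 ✗ → not eligible.

Pet Insurance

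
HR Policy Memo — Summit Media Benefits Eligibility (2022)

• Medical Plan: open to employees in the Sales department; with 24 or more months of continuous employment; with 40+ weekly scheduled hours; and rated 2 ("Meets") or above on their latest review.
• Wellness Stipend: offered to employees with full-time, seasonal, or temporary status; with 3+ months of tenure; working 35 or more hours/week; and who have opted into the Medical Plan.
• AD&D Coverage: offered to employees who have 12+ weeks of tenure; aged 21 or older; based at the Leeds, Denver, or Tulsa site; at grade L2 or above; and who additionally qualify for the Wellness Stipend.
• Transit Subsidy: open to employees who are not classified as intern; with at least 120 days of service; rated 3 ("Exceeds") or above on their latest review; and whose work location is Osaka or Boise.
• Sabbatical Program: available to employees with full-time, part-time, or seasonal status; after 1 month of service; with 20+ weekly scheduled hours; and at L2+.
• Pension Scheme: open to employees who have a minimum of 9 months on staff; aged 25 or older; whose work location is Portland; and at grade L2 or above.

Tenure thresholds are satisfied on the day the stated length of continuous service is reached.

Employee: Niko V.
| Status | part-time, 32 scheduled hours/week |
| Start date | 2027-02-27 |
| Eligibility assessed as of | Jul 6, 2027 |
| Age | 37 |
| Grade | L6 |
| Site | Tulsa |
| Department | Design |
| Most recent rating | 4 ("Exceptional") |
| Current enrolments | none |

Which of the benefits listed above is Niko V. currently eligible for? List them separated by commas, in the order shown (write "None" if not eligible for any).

Service from 2027-02-27 to Jul 6, 2027: 129 days.
Medical Plan — dept Design ✗ → not eligible.
Wellness Stipend — status part-time ✗ (requires full-time, seasonal, or temporary) → not eligible.
AD&D Coverage — service 129 days ≥ 12 weeks (≈84 days) ✓; age 37 ≥ 21 ✓; site Tulsa ✓; grade L6 ≥ L2 ✓; not eligible for Wellness Stipend ✗ → not eligible.
Transit Subsidy — status part-time ✓ (not excluded); service 129 days ≥ 120 days ✓; rating 4 ≥ 3 ✓; site Tulsa ✗ (not Osaka or Boise) → not eligible.
Sabbatical Program — status part-time ✓; service 129 days ≥ 1 month (≈30 days) ✓; 32 hrs/wk ≥ 20 ✓; grade L6 ≥ L2 ✓ → eligible.
Pension Scheme — service 129 days < 9 months (≈270 days) ✗ → not eligible.

Sabbatical Program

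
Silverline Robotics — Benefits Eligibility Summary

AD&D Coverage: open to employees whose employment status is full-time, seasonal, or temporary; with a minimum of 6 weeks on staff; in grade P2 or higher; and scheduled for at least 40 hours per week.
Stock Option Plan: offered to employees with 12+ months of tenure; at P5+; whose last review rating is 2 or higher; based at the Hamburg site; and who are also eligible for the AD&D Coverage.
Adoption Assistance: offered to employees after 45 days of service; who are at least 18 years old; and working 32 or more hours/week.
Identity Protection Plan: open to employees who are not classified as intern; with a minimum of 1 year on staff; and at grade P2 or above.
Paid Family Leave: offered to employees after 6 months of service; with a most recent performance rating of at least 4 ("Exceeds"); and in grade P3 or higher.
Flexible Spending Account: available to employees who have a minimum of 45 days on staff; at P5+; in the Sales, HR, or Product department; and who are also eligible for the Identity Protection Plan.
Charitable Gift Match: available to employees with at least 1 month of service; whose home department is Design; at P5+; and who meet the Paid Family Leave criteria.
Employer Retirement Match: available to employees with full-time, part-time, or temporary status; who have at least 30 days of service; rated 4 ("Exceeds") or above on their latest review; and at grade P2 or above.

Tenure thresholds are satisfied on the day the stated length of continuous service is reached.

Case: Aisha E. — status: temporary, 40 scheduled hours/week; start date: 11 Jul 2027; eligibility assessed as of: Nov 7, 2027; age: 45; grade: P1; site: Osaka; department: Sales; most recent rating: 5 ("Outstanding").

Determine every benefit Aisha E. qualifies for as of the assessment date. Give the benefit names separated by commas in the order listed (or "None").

Adoption Assistance

Service from 11 Jul 2027 to Nov 7, 2027: 119 days.
AD&D Coverage — status temporary ✓; service 119 days ≥ 6 weeks (≈42 days) ✓; grade P1 < P2 ✗ → not eligible.
Stock Option Plan — service 119 days < 12 months (≈360 days) ✗ → not eligible.
Adoption Assistance — service 119 days ≥ 45 days ✓; age 45 ≥ 18 ✓; 40 hrs/wk ≥ 32 ✓ → eligible.
Identity Protection Plan — status temporary ✓ (not excluded); service 119 days < 1 year (≈365 days) ✗ → not eligible.
Paid Family Leave — service 119 days < 6 months (≈180 days) ✗ → not eligible.
Flexible Spending Account — service 119 days ≥ 45 days ✓; grade P1 < P5 ✗ → not eligible.
Charitable Gift Match — service 119 days ≥ 1 month (≈30 days) ✓; dept Sales ✗ → not eligible.
Employer Retirement Match — status temporary ✓; service 119 days ≥ 30 days ✓; rating 5 ≥ 4 ✓; grade P1 < P2 ✗ → not eligible.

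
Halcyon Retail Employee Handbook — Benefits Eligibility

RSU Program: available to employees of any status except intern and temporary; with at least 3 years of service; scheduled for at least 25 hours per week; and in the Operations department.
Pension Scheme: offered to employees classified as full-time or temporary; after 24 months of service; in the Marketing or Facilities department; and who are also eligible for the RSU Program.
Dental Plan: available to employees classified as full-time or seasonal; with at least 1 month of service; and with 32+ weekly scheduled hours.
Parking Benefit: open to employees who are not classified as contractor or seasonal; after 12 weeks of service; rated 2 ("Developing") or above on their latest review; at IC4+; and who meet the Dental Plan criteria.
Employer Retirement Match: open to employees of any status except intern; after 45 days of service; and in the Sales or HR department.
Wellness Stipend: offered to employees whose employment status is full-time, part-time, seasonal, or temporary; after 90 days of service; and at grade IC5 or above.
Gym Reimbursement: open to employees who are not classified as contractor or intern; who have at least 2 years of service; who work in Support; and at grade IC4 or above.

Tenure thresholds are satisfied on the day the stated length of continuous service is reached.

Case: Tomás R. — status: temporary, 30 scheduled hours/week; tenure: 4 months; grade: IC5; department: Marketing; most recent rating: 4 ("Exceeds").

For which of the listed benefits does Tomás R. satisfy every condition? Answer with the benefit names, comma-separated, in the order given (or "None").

RSU Program — status temporary ✗ (excluded) → not eligible.
Pension Scheme — status temporary ✓; service 4 months < 24 months ✗ → not eligible.
Dental Plan — status temporary ✗ (requires full-time or seasonal) → not eligible.
Parking Benefit — status temporary ✓ (not excluded); service 4 months ≥ 12 weeks (≈84 days) ✓; rating 4 ≥ 2 ✓; grade IC5 ≥ IC4 ✓; not eligible for Dental Plan ✗ → not eligible.
Employer Retirement Match — status temporary ✓ (not excluded); service 4 months ≥ 45 days ✓; dept Marketing ✗ → not eligible.
Wellness Stipend — status temporary ✓; service 4 months ≥ 90 days ✓; grade IC5 ≥ IC5 ✓ → eligible.
Gym Reimbursement — status temporary ✓ (not excluded); service 4 months < 2 years (≈730 days) ✗ → not eligible.

Wellness Stipend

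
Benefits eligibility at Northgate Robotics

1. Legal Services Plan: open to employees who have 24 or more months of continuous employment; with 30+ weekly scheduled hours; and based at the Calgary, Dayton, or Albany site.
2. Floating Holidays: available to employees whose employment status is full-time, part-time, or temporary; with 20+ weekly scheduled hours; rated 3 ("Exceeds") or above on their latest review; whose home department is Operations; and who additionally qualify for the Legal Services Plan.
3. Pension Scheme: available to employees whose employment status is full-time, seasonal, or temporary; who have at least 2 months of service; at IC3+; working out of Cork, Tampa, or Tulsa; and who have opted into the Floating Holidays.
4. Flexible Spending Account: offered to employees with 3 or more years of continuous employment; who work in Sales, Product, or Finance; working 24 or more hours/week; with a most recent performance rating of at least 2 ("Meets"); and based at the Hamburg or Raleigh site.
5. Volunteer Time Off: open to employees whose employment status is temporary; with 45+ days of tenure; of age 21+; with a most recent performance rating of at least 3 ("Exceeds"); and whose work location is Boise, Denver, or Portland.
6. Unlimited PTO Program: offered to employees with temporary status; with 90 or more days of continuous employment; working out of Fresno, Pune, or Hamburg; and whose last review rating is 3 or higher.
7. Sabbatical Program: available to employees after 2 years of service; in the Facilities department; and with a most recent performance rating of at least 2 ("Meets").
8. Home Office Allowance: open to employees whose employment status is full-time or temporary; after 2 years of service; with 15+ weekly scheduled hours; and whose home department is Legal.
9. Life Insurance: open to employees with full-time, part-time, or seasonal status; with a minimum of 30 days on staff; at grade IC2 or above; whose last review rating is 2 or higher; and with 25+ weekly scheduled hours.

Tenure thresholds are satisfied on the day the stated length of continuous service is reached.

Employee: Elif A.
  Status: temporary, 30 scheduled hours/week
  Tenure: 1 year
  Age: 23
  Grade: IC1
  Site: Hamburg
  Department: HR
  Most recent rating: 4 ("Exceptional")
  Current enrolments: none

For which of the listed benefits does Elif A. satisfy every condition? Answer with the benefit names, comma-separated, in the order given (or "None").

Unlimited PTO Program

Legal Services Plan — service 1 year < 24 months (≈720 days) ✗ → not eligible.
Floating Holidays — status temporary ✓; 30 hrs/wk ≥ 20 ✓; rating 4 ≥ 3 ✓; dept HR ✗ → not eligible.
Pension Scheme — status temporary ✓; service 1 year ≥ 2 months (≈60 days) ✓; grade IC1 < IC3 ✗ → not eligible.
Flexible Spending Account — service 1 year < 3 years ✗ → not eligible.
Volunteer Time Off — status temporary ✓; service 1 year ≥ 45 days ✓; age 23 ≥ 21 ✓; rating 4 ≥ 3 ✓; site Hamburg ✗ (not Boise, Denver, or Portland) → not eligible.
Unlimited PTO Program — status temporary ✓; service 1 year ≥ 90 days ✓; site Hamburg ✓; rating 4 ≥ 3 ✓ → eligible.
Sabbatical Program — service 1 year < 2 years ✗ → not eligible.
Home Office Allowance — status temporary ✓; service 1 year < 2 years ✗ → not eligible.
Life Insurance — status temporary ✗ (requires full-time, part-time, or seasonal) → not eligible.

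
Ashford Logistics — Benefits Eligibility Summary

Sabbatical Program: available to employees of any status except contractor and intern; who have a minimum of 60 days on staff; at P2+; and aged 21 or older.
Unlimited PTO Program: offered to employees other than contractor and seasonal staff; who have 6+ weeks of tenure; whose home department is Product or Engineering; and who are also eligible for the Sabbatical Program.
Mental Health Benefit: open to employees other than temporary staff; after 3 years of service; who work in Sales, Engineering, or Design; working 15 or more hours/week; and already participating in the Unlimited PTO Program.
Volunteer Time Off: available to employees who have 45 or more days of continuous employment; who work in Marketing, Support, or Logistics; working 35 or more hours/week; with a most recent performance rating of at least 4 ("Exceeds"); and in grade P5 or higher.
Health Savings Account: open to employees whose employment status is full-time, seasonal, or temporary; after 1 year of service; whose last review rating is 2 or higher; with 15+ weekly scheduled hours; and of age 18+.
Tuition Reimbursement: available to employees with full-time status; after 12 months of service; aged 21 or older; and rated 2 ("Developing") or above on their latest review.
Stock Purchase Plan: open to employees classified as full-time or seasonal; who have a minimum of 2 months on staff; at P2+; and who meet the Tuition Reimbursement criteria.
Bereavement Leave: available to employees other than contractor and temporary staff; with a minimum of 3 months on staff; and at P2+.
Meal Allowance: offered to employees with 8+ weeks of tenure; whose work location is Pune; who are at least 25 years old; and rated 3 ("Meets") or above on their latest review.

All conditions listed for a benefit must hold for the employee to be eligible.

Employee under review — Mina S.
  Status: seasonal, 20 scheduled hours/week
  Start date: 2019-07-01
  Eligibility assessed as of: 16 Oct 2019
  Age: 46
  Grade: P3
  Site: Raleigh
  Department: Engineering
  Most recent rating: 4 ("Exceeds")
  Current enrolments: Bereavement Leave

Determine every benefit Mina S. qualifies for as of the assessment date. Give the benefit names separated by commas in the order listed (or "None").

Sabbatical Program, Bereavement Leave

Service from 2019-07-01 to 16 Oct 2019: 107 days.
Sabbatical Program — status seasonal ✓ (not excluded); service 107 days ≥ 60 days ✓; grade P3 ≥ P2 ✓; age 46 ≥ 21 ✓ → eligible.
Unlimited PTO Program — status seasonal ✗ (excluded) → not eligible.
Mental Health Benefit — status seasonal ✓ (not excluded); service 107 days < 3 years (≈1095 days) ✗ → not eligible.
Volunteer Time Off — service 107 days ≥ 45 days ✓; dept Engineering ✗ → not eligible.
Health Savings Account — status seasonal ✓; service 107 days < 1 year (≈365 days) ✗ → not eligible.
Tuition Reimbursement — status seasonal ✗ (requires full-time) → not eligible.
Stock Purchase Plan — status seasonal ✓; service 107 days ≥ 2 months (≈60 days) ✓; grade P3 ≥ P2 ✓; not eligible for Tuition Reimbursement ✗ → not eligible.
Bereavement Leave — status seasonal ✓ (not excluded); service 107 days ≥ 3 months (≈90 days) ✓; grade P3 ≥ P2 ✓ → eligible.
Meal Allowance — service 107 days ≥ 8 weeks (≈56 days) ✓; site Raleigh ✗ (not Pune) → not eligible.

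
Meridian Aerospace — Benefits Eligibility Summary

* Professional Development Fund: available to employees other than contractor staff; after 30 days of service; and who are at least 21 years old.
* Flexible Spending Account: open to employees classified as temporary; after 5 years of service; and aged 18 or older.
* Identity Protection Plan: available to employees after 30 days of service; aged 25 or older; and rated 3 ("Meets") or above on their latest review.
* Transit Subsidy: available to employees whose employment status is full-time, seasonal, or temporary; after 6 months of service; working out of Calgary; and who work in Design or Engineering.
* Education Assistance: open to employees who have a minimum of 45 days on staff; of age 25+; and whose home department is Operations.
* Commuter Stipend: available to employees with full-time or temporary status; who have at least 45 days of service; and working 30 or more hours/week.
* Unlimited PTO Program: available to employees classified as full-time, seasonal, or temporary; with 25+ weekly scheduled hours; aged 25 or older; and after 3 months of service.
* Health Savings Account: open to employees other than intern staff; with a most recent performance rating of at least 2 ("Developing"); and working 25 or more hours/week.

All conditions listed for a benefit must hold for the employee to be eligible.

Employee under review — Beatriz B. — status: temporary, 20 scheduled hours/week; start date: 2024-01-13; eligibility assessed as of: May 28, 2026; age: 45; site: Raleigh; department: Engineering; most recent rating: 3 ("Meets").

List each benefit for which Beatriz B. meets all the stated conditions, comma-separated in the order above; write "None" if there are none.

Professional Development Fund, Identity Protection Plan

Service from 2024-01-13 to May 28, 2026: 866 days.
Professional Development Fund — status temporary ✓ (not excluded); service 866 days ≥ 30 days ✓; age 45 ≥ 21 ✓ → eligible.
Flexible Spending Account — status temporary ✓; service 866 days < 5 years (≈1825 days) ✗ → not eligible.
Identity Protection Plan — service 866 days ≥ 30 days ✓; age 45 ≥ 25 ✓; rating 3 ≥ 3 ✓ → eligible.
Transit Subsidy — status temporary ✓; service 866 days ≥ 6 months (≈180 days) ✓; site Raleigh ✗ (not Calgary) → not eligible.
Education Assistance — service 866 days ≥ 45 days ✓; age 45 ≥ 25 ✓; dept Engineering ✗ → not eligible.
Commuter Stipend — status temporary ✓; service 866 days ≥ 45 days ✓; 20 hrs/wk < 30 ✗ → not eligible.
Unlimited PTO Program — status temporary ✓; 20 hrs/wk < 25 ✗ → not eligible.
Health Savings Account — status temporary ✓ (not excluded); rating 3 ≥ 2 ✓; 20 hrs/wk < 25 ✗ → not eligible.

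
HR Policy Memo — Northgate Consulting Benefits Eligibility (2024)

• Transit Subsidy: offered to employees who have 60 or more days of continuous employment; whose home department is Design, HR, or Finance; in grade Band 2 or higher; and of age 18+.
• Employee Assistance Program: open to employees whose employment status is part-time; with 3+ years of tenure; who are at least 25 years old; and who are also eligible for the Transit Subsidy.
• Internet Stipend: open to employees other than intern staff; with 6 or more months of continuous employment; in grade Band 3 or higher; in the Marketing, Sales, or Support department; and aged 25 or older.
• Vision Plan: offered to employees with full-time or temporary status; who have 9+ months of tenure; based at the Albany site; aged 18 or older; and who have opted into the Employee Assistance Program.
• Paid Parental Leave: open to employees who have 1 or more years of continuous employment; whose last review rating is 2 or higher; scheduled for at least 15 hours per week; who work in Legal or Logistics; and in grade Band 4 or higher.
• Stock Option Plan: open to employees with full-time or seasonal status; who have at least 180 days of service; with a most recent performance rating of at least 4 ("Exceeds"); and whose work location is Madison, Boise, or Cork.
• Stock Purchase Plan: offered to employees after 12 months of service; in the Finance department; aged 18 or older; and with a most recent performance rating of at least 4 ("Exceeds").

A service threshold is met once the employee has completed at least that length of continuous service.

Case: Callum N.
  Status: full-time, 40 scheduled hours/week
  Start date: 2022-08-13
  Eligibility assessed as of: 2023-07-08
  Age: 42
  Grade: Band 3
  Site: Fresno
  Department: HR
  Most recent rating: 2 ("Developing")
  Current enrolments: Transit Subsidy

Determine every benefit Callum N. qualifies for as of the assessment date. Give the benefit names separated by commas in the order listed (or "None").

Service from 2022-08-13 to 2023-07-08: 329 days.
Transit Subsidy — service 329 days ≥ 60 days ✓; dept HR ✓; grade Band 3 ≥ Band 2 ✓; age 42 ≥ 18 ✓ → eligible.
Employee Assistance Program — status full-time ✗ (requires part-time) → not eligible.
Internet Stipend — status full-time ✓ (not excluded); service 329 days ≥ 6 months (≈180 days) ✓; grade Band 3 ≥ Band 3 ✓; dept HR ✗ → not eligible.
Vision Plan — status full-time ✓; service 329 days ≥ 9 months (≈270 days) ✓; site Fresno ✗ (not Albany) → not eligible.
Paid Parental Leave — service 329 days < 1 year (≈365 days) ✗ → not eligible.
Stock Option Plan — status full-time ✓; service 329 days ≥ 180 days ✓; rating 2 < 4 ✗ → not eligible.
Stock Purchase Plan — service 329 days < 12 months (≈360 days) ✗ → not eligible.

Transit Subsidy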